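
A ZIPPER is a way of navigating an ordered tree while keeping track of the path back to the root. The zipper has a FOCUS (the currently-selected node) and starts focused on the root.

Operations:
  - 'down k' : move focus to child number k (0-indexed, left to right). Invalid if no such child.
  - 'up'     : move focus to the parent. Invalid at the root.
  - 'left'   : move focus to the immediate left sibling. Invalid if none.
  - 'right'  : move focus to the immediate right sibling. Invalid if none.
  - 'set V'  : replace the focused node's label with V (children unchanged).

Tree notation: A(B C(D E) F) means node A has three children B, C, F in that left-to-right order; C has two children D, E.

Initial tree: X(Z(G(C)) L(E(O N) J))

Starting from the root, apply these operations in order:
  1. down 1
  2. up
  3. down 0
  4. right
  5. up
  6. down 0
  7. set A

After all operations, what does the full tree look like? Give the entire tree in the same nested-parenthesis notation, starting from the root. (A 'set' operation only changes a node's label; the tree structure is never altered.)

Answer: X(A(G(C)) L(E(O N) J))

Derivation:
Step 1 (down 1): focus=L path=1 depth=1 children=['E', 'J'] left=['Z'] right=[] parent=X
Step 2 (up): focus=X path=root depth=0 children=['Z', 'L'] (at root)
Step 3 (down 0): focus=Z path=0 depth=1 children=['G'] left=[] right=['L'] parent=X
Step 4 (right): focus=L path=1 depth=1 children=['E', 'J'] left=['Z'] right=[] parent=X
Step 5 (up): focus=X path=root depth=0 children=['Z', 'L'] (at root)
Step 6 (down 0): focus=Z path=0 depth=1 children=['G'] left=[] right=['L'] parent=X
Step 7 (set A): focus=A path=0 depth=1 children=['G'] left=[] right=['L'] parent=X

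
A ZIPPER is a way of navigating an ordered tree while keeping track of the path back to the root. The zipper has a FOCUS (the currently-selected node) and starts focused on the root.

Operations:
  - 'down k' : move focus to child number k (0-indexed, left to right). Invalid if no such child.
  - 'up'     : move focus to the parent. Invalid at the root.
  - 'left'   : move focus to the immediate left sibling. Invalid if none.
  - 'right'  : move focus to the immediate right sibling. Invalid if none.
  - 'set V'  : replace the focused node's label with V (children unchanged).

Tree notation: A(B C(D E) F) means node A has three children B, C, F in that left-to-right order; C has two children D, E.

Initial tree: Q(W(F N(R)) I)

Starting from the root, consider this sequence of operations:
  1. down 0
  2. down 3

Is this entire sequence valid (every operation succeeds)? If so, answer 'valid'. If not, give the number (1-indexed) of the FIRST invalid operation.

Step 1 (down 0): focus=W path=0 depth=1 children=['F', 'N'] left=[] right=['I'] parent=Q
Step 2 (down 3): INVALID

Answer: 2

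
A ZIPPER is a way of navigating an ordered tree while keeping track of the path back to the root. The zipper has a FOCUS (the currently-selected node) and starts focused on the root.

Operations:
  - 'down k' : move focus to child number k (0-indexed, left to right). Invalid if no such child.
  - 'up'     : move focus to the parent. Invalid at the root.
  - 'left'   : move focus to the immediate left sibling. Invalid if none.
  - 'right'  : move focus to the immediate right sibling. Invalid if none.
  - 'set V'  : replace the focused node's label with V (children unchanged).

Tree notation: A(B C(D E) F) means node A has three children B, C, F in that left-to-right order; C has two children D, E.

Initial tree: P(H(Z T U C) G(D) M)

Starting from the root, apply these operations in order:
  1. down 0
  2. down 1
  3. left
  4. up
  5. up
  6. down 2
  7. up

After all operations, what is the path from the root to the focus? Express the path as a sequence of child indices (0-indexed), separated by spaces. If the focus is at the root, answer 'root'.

Step 1 (down 0): focus=H path=0 depth=1 children=['Z', 'T', 'U', 'C'] left=[] right=['G', 'M'] parent=P
Step 2 (down 1): focus=T path=0/1 depth=2 children=[] left=['Z'] right=['U', 'C'] parent=H
Step 3 (left): focus=Z path=0/0 depth=2 children=[] left=[] right=['T', 'U', 'C'] parent=H
Step 4 (up): focus=H path=0 depth=1 children=['Z', 'T', 'U', 'C'] left=[] right=['G', 'M'] parent=P
Step 5 (up): focus=P path=root depth=0 children=['H', 'G', 'M'] (at root)
Step 6 (down 2): focus=M path=2 depth=1 children=[] left=['H', 'G'] right=[] parent=P
Step 7 (up): focus=P path=root depth=0 children=['H', 'G', 'M'] (at root)

Answer: root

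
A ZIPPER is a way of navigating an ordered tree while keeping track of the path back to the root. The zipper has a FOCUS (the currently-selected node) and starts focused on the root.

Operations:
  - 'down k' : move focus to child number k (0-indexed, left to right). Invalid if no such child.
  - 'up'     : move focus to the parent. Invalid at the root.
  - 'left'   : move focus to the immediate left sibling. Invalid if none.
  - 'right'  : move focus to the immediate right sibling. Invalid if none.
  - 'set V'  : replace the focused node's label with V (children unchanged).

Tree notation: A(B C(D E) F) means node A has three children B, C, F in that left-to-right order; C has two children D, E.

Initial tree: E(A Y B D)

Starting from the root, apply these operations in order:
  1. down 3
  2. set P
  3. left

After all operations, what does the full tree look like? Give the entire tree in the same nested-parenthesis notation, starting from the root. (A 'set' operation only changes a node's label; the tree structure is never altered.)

Answer: E(A Y B P)

Derivation:
Step 1 (down 3): focus=D path=3 depth=1 children=[] left=['A', 'Y', 'B'] right=[] parent=E
Step 2 (set P): focus=P path=3 depth=1 children=[] left=['A', 'Y', 'B'] right=[] parent=E
Step 3 (left): focus=B path=2 depth=1 children=[] left=['A', 'Y'] right=['P'] parent=E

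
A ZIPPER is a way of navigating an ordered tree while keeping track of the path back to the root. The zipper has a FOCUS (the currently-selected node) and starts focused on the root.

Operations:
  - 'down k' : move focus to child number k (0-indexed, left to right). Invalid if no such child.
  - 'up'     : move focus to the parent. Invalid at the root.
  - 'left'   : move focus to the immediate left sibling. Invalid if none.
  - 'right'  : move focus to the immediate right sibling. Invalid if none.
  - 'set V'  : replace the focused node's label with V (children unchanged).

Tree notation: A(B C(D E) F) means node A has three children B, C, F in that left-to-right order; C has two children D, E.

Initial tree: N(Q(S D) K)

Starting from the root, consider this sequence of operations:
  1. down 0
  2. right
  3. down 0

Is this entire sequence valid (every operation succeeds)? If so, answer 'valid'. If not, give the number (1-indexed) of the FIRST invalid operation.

Answer: 3

Derivation:
Step 1 (down 0): focus=Q path=0 depth=1 children=['S', 'D'] left=[] right=['K'] parent=N
Step 2 (right): focus=K path=1 depth=1 children=[] left=['Q'] right=[] parent=N
Step 3 (down 0): INVALID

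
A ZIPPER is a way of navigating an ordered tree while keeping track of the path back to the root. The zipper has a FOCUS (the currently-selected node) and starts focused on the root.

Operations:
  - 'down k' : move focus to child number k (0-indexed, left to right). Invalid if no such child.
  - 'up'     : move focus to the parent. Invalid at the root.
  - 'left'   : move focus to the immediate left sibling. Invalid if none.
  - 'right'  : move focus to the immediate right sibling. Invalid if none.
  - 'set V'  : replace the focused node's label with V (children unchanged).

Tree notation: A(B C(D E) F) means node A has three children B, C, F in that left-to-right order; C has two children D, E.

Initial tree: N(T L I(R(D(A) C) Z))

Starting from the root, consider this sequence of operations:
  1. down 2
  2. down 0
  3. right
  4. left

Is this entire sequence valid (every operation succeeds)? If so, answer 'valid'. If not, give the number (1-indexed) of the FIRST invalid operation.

Answer: valid

Derivation:
Step 1 (down 2): focus=I path=2 depth=1 children=['R', 'Z'] left=['T', 'L'] right=[] parent=N
Step 2 (down 0): focus=R path=2/0 depth=2 children=['D', 'C'] left=[] right=['Z'] parent=I
Step 3 (right): focus=Z path=2/1 depth=2 children=[] left=['R'] right=[] parent=I
Step 4 (left): focus=R path=2/0 depth=2 children=['D', 'C'] left=[] right=['Z'] parent=I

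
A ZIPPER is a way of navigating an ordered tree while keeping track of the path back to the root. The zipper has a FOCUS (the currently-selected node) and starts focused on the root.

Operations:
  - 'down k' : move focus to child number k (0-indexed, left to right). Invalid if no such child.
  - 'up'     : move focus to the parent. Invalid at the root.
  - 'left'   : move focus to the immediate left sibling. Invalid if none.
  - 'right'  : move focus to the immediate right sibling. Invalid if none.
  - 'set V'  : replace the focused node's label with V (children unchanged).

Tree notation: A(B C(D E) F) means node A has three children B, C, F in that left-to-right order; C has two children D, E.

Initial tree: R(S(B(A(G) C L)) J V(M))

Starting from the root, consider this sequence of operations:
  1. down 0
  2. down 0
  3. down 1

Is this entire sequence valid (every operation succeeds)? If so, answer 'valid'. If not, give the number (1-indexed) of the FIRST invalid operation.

Step 1 (down 0): focus=S path=0 depth=1 children=['B'] left=[] right=['J', 'V'] parent=R
Step 2 (down 0): focus=B path=0/0 depth=2 children=['A', 'C', 'L'] left=[] right=[] parent=S
Step 3 (down 1): focus=C path=0/0/1 depth=3 children=[] left=['A'] right=['L'] parent=B

Answer: valid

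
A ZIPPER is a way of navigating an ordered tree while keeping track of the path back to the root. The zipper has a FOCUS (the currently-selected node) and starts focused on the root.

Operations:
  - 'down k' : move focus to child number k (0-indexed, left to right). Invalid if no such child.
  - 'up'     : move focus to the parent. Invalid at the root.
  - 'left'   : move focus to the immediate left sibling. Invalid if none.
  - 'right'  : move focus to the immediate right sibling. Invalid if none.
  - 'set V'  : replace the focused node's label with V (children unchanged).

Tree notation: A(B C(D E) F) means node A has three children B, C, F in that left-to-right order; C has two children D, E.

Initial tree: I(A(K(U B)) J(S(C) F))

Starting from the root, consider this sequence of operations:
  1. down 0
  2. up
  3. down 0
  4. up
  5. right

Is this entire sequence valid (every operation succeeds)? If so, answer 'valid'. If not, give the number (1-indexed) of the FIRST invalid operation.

Step 1 (down 0): focus=A path=0 depth=1 children=['K'] left=[] right=['J'] parent=I
Step 2 (up): focus=I path=root depth=0 children=['A', 'J'] (at root)
Step 3 (down 0): focus=A path=0 depth=1 children=['K'] left=[] right=['J'] parent=I
Step 4 (up): focus=I path=root depth=0 children=['A', 'J'] (at root)
Step 5 (right): INVALID

Answer: 5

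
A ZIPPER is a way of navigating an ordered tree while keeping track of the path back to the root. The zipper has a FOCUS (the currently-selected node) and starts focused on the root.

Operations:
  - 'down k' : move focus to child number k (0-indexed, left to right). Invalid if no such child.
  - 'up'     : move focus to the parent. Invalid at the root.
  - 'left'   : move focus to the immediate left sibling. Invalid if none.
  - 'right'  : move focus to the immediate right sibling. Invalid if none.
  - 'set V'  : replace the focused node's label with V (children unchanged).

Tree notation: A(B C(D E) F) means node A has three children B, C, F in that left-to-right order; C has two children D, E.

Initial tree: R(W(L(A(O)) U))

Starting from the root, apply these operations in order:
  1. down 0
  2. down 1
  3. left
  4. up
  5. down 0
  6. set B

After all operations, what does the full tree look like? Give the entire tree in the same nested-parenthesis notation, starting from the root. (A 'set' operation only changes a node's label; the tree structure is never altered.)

Answer: R(W(B(A(O)) U))

Derivation:
Step 1 (down 0): focus=W path=0 depth=1 children=['L', 'U'] left=[] right=[] parent=R
Step 2 (down 1): focus=U path=0/1 depth=2 children=[] left=['L'] right=[] parent=W
Step 3 (left): focus=L path=0/0 depth=2 children=['A'] left=[] right=['U'] parent=W
Step 4 (up): focus=W path=0 depth=1 children=['L', 'U'] left=[] right=[] parent=R
Step 5 (down 0): focus=L path=0/0 depth=2 children=['A'] left=[] right=['U'] parent=W
Step 6 (set B): focus=B path=0/0 depth=2 children=['A'] left=[] right=['U'] parent=W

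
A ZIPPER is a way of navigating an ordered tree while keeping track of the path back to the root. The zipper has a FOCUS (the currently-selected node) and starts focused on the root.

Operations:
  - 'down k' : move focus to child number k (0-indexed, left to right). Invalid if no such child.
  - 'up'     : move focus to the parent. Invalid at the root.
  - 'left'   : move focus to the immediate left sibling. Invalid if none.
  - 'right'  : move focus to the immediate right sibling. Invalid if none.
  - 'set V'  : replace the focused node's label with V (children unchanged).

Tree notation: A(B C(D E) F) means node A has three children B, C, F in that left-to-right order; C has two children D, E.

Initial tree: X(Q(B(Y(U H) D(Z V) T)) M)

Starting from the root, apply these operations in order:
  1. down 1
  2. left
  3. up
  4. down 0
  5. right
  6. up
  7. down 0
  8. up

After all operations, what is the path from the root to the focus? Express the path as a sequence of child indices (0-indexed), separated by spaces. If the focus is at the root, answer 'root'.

Step 1 (down 1): focus=M path=1 depth=1 children=[] left=['Q'] right=[] parent=X
Step 2 (left): focus=Q path=0 depth=1 children=['B'] left=[] right=['M'] parent=X
Step 3 (up): focus=X path=root depth=0 children=['Q', 'M'] (at root)
Step 4 (down 0): focus=Q path=0 depth=1 children=['B'] left=[] right=['M'] parent=X
Step 5 (right): focus=M path=1 depth=1 children=[] left=['Q'] right=[] parent=X
Step 6 (up): focus=X path=root depth=0 children=['Q', 'M'] (at root)
Step 7 (down 0): focus=Q path=0 depth=1 children=['B'] left=[] right=['M'] parent=X
Step 8 (up): focus=X path=root depth=0 children=['Q', 'M'] (at root)

Answer: root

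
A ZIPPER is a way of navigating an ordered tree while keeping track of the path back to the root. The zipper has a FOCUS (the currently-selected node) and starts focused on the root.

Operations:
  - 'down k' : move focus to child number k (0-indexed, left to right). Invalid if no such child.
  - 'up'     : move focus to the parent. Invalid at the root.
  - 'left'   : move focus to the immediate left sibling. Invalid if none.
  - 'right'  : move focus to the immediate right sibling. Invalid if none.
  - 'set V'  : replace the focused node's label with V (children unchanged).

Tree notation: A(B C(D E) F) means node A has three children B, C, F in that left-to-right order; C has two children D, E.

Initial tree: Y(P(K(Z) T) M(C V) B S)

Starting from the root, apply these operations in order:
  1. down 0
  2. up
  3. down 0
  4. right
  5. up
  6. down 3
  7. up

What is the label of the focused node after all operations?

Step 1 (down 0): focus=P path=0 depth=1 children=['K', 'T'] left=[] right=['M', 'B', 'S'] parent=Y
Step 2 (up): focus=Y path=root depth=0 children=['P', 'M', 'B', 'S'] (at root)
Step 3 (down 0): focus=P path=0 depth=1 children=['K', 'T'] left=[] right=['M', 'B', 'S'] parent=Y
Step 4 (right): focus=M path=1 depth=1 children=['C', 'V'] left=['P'] right=['B', 'S'] parent=Y
Step 5 (up): focus=Y path=root depth=0 children=['P', 'M', 'B', 'S'] (at root)
Step 6 (down 3): focus=S path=3 depth=1 children=[] left=['P', 'M', 'B'] right=[] parent=Y
Step 7 (up): focus=Y path=root depth=0 children=['P', 'M', 'B', 'S'] (at root)

Answer: Y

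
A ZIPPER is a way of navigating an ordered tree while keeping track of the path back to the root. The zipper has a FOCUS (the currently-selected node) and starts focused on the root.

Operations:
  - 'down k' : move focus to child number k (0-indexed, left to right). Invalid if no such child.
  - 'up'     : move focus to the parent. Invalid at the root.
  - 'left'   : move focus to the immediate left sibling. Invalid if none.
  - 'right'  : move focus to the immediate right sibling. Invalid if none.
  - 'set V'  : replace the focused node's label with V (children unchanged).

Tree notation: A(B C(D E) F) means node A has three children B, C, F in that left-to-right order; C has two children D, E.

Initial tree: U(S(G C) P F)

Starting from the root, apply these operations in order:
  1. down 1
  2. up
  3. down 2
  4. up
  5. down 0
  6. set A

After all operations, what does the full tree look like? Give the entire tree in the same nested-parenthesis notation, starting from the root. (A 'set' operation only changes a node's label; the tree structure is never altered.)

Step 1 (down 1): focus=P path=1 depth=1 children=[] left=['S'] right=['F'] parent=U
Step 2 (up): focus=U path=root depth=0 children=['S', 'P', 'F'] (at root)
Step 3 (down 2): focus=F path=2 depth=1 children=[] left=['S', 'P'] right=[] parent=U
Step 4 (up): focus=U path=root depth=0 children=['S', 'P', 'F'] (at root)
Step 5 (down 0): focus=S path=0 depth=1 children=['G', 'C'] left=[] right=['P', 'F'] parent=U
Step 6 (set A): focus=A path=0 depth=1 children=['G', 'C'] left=[] right=['P', 'F'] parent=U

Answer: U(A(G C) P F)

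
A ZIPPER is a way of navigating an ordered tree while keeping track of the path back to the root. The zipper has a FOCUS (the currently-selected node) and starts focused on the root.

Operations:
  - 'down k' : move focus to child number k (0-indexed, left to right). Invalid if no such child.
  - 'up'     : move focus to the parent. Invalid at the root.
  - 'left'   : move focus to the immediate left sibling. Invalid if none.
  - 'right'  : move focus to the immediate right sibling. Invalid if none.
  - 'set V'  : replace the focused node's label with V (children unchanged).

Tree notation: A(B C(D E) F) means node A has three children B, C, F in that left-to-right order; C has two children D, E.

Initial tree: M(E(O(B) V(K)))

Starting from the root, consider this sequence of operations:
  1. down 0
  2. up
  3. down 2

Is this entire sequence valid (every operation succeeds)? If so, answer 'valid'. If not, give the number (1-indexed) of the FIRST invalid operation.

Answer: 3

Derivation:
Step 1 (down 0): focus=E path=0 depth=1 children=['O', 'V'] left=[] right=[] parent=M
Step 2 (up): focus=M path=root depth=0 children=['E'] (at root)
Step 3 (down 2): INVALID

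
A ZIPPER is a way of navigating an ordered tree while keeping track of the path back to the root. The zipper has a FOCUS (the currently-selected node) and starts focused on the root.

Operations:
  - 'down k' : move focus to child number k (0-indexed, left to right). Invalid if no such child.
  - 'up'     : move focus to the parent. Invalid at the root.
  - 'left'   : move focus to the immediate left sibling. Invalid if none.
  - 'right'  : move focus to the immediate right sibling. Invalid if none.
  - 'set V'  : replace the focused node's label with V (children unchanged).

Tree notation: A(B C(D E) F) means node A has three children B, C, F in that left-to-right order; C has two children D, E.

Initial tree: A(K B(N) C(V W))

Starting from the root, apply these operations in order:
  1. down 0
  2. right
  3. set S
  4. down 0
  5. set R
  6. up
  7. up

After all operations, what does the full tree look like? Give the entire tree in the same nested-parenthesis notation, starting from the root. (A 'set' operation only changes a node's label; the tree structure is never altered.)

Answer: A(K S(R) C(V W))

Derivation:
Step 1 (down 0): focus=K path=0 depth=1 children=[] left=[] right=['B', 'C'] parent=A
Step 2 (right): focus=B path=1 depth=1 children=['N'] left=['K'] right=['C'] parent=A
Step 3 (set S): focus=S path=1 depth=1 children=['N'] left=['K'] right=['C'] parent=A
Step 4 (down 0): focus=N path=1/0 depth=2 children=[] left=[] right=[] parent=S
Step 5 (set R): focus=R path=1/0 depth=2 children=[] left=[] right=[] parent=S
Step 6 (up): focus=S path=1 depth=1 children=['R'] left=['K'] right=['C'] parent=A
Step 7 (up): focus=A path=root depth=0 children=['K', 'S', 'C'] (at root)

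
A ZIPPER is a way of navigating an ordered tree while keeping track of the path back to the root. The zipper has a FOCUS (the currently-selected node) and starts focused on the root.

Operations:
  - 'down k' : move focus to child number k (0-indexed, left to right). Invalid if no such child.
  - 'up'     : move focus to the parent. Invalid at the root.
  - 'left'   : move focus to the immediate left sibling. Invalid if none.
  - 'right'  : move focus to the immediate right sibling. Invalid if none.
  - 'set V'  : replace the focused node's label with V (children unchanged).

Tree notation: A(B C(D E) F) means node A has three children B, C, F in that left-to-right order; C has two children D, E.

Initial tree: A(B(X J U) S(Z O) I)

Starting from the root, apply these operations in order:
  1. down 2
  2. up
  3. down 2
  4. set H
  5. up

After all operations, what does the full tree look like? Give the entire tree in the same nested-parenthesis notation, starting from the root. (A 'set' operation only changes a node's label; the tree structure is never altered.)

Step 1 (down 2): focus=I path=2 depth=1 children=[] left=['B', 'S'] right=[] parent=A
Step 2 (up): focus=A path=root depth=0 children=['B', 'S', 'I'] (at root)
Step 3 (down 2): focus=I path=2 depth=1 children=[] left=['B', 'S'] right=[] parent=A
Step 4 (set H): focus=H path=2 depth=1 children=[] left=['B', 'S'] right=[] parent=A
Step 5 (up): focus=A path=root depth=0 children=['B', 'S', 'H'] (at root)

Answer: A(B(X J U) S(Z O) H)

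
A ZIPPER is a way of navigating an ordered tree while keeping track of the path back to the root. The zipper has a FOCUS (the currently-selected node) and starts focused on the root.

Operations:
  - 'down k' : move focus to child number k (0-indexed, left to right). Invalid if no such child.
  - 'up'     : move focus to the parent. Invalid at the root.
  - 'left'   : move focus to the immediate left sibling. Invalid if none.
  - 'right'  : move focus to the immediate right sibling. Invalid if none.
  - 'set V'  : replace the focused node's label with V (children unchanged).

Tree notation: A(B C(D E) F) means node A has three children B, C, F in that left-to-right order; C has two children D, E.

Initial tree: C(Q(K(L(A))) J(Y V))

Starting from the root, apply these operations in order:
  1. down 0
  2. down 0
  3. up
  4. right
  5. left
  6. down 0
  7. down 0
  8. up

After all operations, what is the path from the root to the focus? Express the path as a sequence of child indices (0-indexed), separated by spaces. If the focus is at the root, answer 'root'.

Answer: 0 0

Derivation:
Step 1 (down 0): focus=Q path=0 depth=1 children=['K'] left=[] right=['J'] parent=C
Step 2 (down 0): focus=K path=0/0 depth=2 children=['L'] left=[] right=[] parent=Q
Step 3 (up): focus=Q path=0 depth=1 children=['K'] left=[] right=['J'] parent=C
Step 4 (right): focus=J path=1 depth=1 children=['Y', 'V'] left=['Q'] right=[] parent=C
Step 5 (left): focus=Q path=0 depth=1 children=['K'] left=[] right=['J'] parent=C
Step 6 (down 0): focus=K path=0/0 depth=2 children=['L'] left=[] right=[] parent=Q
Step 7 (down 0): focus=L path=0/0/0 depth=3 children=['A'] left=[] right=[] parent=K
Step 8 (up): focus=K path=0/0 depth=2 children=['L'] left=[] right=[] parent=Q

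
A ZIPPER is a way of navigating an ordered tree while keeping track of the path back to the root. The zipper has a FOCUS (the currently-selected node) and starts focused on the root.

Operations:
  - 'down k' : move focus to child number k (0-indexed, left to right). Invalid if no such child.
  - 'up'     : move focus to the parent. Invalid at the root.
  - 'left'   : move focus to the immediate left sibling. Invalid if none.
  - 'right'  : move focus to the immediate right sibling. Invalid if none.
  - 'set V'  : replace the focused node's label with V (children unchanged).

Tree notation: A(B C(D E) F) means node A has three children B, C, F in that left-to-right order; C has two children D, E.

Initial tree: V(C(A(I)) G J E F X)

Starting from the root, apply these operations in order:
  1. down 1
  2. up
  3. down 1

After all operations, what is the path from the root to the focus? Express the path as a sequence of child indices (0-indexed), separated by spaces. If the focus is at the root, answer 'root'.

Answer: 1

Derivation:
Step 1 (down 1): focus=G path=1 depth=1 children=[] left=['C'] right=['J', 'E', 'F', 'X'] parent=V
Step 2 (up): focus=V path=root depth=0 children=['C', 'G', 'J', 'E', 'F', 'X'] (at root)
Step 3 (down 1): focus=G path=1 depth=1 children=[] left=['C'] right=['J', 'E', 'F', 'X'] parent=V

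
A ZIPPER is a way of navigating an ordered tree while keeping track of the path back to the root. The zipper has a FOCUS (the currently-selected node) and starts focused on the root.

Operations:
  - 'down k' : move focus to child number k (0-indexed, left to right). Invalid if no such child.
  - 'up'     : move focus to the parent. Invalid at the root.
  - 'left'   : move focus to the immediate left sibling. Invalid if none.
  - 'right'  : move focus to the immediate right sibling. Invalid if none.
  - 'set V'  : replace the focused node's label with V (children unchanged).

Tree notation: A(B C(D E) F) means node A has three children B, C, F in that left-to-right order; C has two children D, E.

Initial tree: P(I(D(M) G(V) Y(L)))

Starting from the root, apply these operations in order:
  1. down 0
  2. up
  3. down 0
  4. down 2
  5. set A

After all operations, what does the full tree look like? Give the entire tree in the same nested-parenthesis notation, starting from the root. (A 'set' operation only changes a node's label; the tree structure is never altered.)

Step 1 (down 0): focus=I path=0 depth=1 children=['D', 'G', 'Y'] left=[] right=[] parent=P
Step 2 (up): focus=P path=root depth=0 children=['I'] (at root)
Step 3 (down 0): focus=I path=0 depth=1 children=['D', 'G', 'Y'] left=[] right=[] parent=P
Step 4 (down 2): focus=Y path=0/2 depth=2 children=['L'] left=['D', 'G'] right=[] parent=I
Step 5 (set A): focus=A path=0/2 depth=2 children=['L'] left=['D', 'G'] right=[] parent=I

Answer: P(I(D(M) G(V) A(L)))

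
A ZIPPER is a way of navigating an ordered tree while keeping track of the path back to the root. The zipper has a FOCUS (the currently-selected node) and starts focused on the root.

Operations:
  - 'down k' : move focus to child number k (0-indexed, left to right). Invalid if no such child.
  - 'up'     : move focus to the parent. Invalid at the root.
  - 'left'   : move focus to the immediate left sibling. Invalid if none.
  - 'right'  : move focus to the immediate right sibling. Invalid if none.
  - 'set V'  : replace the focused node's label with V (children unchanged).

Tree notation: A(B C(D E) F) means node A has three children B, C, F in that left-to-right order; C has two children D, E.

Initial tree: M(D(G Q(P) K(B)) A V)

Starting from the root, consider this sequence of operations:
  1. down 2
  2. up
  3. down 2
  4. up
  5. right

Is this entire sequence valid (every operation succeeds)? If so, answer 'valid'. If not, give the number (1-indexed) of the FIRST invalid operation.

Step 1 (down 2): focus=V path=2 depth=1 children=[] left=['D', 'A'] right=[] parent=M
Step 2 (up): focus=M path=root depth=0 children=['D', 'A', 'V'] (at root)
Step 3 (down 2): focus=V path=2 depth=1 children=[] left=['D', 'A'] right=[] parent=M
Step 4 (up): focus=M path=root depth=0 children=['D', 'A', 'V'] (at root)
Step 5 (right): INVALID

Answer: 5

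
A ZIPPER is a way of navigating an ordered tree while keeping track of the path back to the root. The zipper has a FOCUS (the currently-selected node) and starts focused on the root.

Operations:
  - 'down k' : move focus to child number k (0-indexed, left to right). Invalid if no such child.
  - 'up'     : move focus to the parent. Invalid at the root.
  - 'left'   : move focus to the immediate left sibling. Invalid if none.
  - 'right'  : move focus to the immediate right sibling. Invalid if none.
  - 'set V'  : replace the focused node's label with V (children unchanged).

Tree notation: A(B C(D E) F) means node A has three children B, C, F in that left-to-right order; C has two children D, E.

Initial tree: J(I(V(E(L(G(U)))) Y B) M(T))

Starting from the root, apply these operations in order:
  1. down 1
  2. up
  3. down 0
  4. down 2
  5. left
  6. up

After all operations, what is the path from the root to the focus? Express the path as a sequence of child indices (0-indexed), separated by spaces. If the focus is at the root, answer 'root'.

Step 1 (down 1): focus=M path=1 depth=1 children=['T'] left=['I'] right=[] parent=J
Step 2 (up): focus=J path=root depth=0 children=['I', 'M'] (at root)
Step 3 (down 0): focus=I path=0 depth=1 children=['V', 'Y', 'B'] left=[] right=['M'] parent=J
Step 4 (down 2): focus=B path=0/2 depth=2 children=[] left=['V', 'Y'] right=[] parent=I
Step 5 (left): focus=Y path=0/1 depth=2 children=[] left=['V'] right=['B'] parent=I
Step 6 (up): focus=I path=0 depth=1 children=['V', 'Y', 'B'] left=[] right=['M'] parent=J

Answer: 0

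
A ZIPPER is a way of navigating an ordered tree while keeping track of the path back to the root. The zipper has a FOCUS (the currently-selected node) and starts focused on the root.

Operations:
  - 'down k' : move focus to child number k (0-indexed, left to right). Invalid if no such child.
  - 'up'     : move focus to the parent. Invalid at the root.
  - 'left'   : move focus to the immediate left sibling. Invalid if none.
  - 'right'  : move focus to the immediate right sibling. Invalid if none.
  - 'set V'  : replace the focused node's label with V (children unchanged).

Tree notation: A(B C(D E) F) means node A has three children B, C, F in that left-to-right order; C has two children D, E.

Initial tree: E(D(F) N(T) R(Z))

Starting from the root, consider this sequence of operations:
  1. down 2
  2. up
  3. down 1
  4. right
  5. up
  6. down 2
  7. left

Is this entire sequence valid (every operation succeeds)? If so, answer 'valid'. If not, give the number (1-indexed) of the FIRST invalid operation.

Step 1 (down 2): focus=R path=2 depth=1 children=['Z'] left=['D', 'N'] right=[] parent=E
Step 2 (up): focus=E path=root depth=0 children=['D', 'N', 'R'] (at root)
Step 3 (down 1): focus=N path=1 depth=1 children=['T'] left=['D'] right=['R'] parent=E
Step 4 (right): focus=R path=2 depth=1 children=['Z'] left=['D', 'N'] right=[] parent=E
Step 5 (up): focus=E path=root depth=0 children=['D', 'N', 'R'] (at root)
Step 6 (down 2): focus=R path=2 depth=1 children=['Z'] left=['D', 'N'] right=[] parent=E
Step 7 (left): focus=N path=1 depth=1 children=['T'] left=['D'] right=['R'] parent=E

Answer: valid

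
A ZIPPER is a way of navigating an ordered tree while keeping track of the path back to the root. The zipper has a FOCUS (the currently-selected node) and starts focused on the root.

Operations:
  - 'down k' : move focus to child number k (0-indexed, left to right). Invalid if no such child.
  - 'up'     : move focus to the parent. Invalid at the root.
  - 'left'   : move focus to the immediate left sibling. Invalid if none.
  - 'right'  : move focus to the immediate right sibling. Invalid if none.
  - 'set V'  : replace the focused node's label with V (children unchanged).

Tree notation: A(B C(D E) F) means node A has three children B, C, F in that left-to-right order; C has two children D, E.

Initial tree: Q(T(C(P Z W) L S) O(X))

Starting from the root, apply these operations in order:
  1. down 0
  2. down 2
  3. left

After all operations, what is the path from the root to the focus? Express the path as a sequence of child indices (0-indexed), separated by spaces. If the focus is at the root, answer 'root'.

Answer: 0 1

Derivation:
Step 1 (down 0): focus=T path=0 depth=1 children=['C', 'L', 'S'] left=[] right=['O'] parent=Q
Step 2 (down 2): focus=S path=0/2 depth=2 children=[] left=['C', 'L'] right=[] parent=T
Step 3 (left): focus=L path=0/1 depth=2 children=[] left=['C'] right=['S'] parent=T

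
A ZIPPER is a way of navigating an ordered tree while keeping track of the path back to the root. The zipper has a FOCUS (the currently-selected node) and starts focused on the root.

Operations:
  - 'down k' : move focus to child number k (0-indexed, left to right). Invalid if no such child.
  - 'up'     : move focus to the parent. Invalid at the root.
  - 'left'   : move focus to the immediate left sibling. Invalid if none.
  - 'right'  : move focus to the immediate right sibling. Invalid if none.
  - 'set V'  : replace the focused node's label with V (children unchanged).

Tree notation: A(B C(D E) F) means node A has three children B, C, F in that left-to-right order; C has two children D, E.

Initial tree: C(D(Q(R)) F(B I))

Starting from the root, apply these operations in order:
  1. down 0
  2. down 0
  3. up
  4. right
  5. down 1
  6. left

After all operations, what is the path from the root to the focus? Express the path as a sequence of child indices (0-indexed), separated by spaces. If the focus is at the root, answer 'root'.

Step 1 (down 0): focus=D path=0 depth=1 children=['Q'] left=[] right=['F'] parent=C
Step 2 (down 0): focus=Q path=0/0 depth=2 children=['R'] left=[] right=[] parent=D
Step 3 (up): focus=D path=0 depth=1 children=['Q'] left=[] right=['F'] parent=C
Step 4 (right): focus=F path=1 depth=1 children=['B', 'I'] left=['D'] right=[] parent=C
Step 5 (down 1): focus=I path=1/1 depth=2 children=[] left=['B'] right=[] parent=F
Step 6 (left): focus=B path=1/0 depth=2 children=[] left=[] right=['I'] parent=F

Answer: 1 0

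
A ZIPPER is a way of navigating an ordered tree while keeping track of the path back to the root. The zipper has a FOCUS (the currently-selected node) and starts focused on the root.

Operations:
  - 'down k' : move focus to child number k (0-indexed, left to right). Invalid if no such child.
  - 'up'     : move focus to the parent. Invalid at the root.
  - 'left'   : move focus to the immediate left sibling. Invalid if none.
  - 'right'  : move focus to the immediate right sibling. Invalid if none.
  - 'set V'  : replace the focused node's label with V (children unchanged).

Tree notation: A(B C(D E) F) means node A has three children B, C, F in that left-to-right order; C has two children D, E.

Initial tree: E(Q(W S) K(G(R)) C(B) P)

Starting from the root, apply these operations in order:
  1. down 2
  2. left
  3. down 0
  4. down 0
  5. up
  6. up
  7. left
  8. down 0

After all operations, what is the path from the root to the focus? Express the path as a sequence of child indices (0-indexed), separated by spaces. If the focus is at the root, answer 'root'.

Answer: 0 0

Derivation:
Step 1 (down 2): focus=C path=2 depth=1 children=['B'] left=['Q', 'K'] right=['P'] parent=E
Step 2 (left): focus=K path=1 depth=1 children=['G'] left=['Q'] right=['C', 'P'] parent=E
Step 3 (down 0): focus=G path=1/0 depth=2 children=['R'] left=[] right=[] parent=K
Step 4 (down 0): focus=R path=1/0/0 depth=3 children=[] left=[] right=[] parent=G
Step 5 (up): focus=G path=1/0 depth=2 children=['R'] left=[] right=[] parent=K
Step 6 (up): focus=K path=1 depth=1 children=['G'] left=['Q'] right=['C', 'P'] parent=E
Step 7 (left): focus=Q path=0 depth=1 children=['W', 'S'] left=[] right=['K', 'C', 'P'] parent=E
Step 8 (down 0): focus=W path=0/0 depth=2 children=[] left=[] right=['S'] parent=Q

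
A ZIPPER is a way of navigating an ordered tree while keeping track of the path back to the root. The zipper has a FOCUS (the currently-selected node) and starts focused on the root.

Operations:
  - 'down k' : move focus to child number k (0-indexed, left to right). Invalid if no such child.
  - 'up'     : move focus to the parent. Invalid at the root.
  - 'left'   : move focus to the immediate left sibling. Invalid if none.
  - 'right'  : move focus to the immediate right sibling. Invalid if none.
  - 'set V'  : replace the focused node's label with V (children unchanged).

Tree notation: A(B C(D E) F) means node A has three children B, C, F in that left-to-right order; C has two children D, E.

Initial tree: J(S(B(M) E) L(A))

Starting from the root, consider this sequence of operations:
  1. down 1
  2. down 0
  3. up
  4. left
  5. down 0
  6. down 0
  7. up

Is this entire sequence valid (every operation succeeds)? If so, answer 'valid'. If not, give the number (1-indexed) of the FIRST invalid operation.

Answer: valid

Derivation:
Step 1 (down 1): focus=L path=1 depth=1 children=['A'] left=['S'] right=[] parent=J
Step 2 (down 0): focus=A path=1/0 depth=2 children=[] left=[] right=[] parent=L
Step 3 (up): focus=L path=1 depth=1 children=['A'] left=['S'] right=[] parent=J
Step 4 (left): focus=S path=0 depth=1 children=['B', 'E'] left=[] right=['L'] parent=J
Step 5 (down 0): focus=B path=0/0 depth=2 children=['M'] left=[] right=['E'] parent=S
Step 6 (down 0): focus=M path=0/0/0 depth=3 children=[] left=[] right=[] parent=B
Step 7 (up): focus=B path=0/0 depth=2 children=['M'] left=[] right=['E'] parent=S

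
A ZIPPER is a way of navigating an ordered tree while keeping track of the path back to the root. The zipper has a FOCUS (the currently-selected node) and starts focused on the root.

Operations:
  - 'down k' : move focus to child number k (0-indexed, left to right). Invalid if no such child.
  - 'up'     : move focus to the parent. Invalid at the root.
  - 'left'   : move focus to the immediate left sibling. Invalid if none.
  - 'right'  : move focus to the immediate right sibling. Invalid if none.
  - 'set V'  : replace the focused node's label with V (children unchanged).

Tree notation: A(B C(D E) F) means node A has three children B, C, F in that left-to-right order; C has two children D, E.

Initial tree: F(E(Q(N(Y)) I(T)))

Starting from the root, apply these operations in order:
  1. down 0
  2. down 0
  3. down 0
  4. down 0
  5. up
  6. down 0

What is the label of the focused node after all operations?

Answer: Y

Derivation:
Step 1 (down 0): focus=E path=0 depth=1 children=['Q', 'I'] left=[] right=[] parent=F
Step 2 (down 0): focus=Q path=0/0 depth=2 children=['N'] left=[] right=['I'] parent=E
Step 3 (down 0): focus=N path=0/0/0 depth=3 children=['Y'] left=[] right=[] parent=Q
Step 4 (down 0): focus=Y path=0/0/0/0 depth=4 children=[] left=[] right=[] parent=N
Step 5 (up): focus=N path=0/0/0 depth=3 children=['Y'] left=[] right=[] parent=Q
Step 6 (down 0): focus=Y path=0/0/0/0 depth=4 children=[] left=[] right=[] parent=N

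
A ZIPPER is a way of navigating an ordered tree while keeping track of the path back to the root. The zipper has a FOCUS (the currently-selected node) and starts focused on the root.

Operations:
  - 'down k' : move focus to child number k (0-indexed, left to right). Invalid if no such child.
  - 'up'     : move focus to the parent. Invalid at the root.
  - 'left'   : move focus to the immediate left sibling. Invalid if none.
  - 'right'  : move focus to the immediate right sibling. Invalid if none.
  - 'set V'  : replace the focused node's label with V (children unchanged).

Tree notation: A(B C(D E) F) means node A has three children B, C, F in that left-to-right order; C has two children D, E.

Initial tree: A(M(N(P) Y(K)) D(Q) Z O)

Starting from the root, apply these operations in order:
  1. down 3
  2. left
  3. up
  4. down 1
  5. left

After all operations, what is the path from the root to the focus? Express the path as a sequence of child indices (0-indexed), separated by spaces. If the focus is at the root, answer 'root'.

Step 1 (down 3): focus=O path=3 depth=1 children=[] left=['M', 'D', 'Z'] right=[] parent=A
Step 2 (left): focus=Z path=2 depth=1 children=[] left=['M', 'D'] right=['O'] parent=A
Step 3 (up): focus=A path=root depth=0 children=['M', 'D', 'Z', 'O'] (at root)
Step 4 (down 1): focus=D path=1 depth=1 children=['Q'] left=['M'] right=['Z', 'O'] parent=A
Step 5 (left): focus=M path=0 depth=1 children=['N', 'Y'] left=[] right=['D', 'Z', 'O'] parent=A

Answer: 0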